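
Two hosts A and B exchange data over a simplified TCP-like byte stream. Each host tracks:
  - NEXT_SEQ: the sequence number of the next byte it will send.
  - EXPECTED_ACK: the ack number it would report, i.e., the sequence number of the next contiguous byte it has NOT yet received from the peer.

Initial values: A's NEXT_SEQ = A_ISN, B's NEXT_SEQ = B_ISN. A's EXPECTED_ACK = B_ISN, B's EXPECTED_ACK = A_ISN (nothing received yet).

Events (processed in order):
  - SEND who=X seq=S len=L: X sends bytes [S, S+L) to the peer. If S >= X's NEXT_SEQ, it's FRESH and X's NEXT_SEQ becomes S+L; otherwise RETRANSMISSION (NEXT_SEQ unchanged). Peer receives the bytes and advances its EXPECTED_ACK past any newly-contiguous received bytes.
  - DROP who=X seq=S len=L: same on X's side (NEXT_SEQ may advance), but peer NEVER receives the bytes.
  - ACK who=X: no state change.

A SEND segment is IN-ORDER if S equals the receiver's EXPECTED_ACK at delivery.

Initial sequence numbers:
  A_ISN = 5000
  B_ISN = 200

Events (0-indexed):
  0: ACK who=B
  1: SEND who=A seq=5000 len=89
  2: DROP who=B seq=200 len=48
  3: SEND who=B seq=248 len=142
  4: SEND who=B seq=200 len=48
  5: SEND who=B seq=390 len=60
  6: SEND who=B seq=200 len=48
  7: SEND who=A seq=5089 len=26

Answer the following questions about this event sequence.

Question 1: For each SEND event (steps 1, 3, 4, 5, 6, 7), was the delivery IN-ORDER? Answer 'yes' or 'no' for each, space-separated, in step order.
Step 1: SEND seq=5000 -> in-order
Step 3: SEND seq=248 -> out-of-order
Step 4: SEND seq=200 -> in-order
Step 5: SEND seq=390 -> in-order
Step 6: SEND seq=200 -> out-of-order
Step 7: SEND seq=5089 -> in-order

Answer: yes no yes yes no yes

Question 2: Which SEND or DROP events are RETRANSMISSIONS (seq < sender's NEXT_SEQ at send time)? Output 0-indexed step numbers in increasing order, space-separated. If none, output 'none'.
Answer: 4 6

Derivation:
Step 1: SEND seq=5000 -> fresh
Step 2: DROP seq=200 -> fresh
Step 3: SEND seq=248 -> fresh
Step 4: SEND seq=200 -> retransmit
Step 5: SEND seq=390 -> fresh
Step 6: SEND seq=200 -> retransmit
Step 7: SEND seq=5089 -> fresh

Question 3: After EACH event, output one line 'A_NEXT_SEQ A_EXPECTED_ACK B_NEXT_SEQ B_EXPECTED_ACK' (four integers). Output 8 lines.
5000 200 200 5000
5089 200 200 5089
5089 200 248 5089
5089 200 390 5089
5089 390 390 5089
5089 450 450 5089
5089 450 450 5089
5115 450 450 5115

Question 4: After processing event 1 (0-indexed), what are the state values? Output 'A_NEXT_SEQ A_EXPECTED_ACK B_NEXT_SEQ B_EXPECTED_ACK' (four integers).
After event 0: A_seq=5000 A_ack=200 B_seq=200 B_ack=5000
After event 1: A_seq=5089 A_ack=200 B_seq=200 B_ack=5089

5089 200 200 5089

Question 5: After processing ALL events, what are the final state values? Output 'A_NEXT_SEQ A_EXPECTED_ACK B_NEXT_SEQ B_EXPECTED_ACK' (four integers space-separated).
After event 0: A_seq=5000 A_ack=200 B_seq=200 B_ack=5000
After event 1: A_seq=5089 A_ack=200 B_seq=200 B_ack=5089
After event 2: A_seq=5089 A_ack=200 B_seq=248 B_ack=5089
After event 3: A_seq=5089 A_ack=200 B_seq=390 B_ack=5089
After event 4: A_seq=5089 A_ack=390 B_seq=390 B_ack=5089
After event 5: A_seq=5089 A_ack=450 B_seq=450 B_ack=5089
After event 6: A_seq=5089 A_ack=450 B_seq=450 B_ack=5089
After event 7: A_seq=5115 A_ack=450 B_seq=450 B_ack=5115

Answer: 5115 450 450 5115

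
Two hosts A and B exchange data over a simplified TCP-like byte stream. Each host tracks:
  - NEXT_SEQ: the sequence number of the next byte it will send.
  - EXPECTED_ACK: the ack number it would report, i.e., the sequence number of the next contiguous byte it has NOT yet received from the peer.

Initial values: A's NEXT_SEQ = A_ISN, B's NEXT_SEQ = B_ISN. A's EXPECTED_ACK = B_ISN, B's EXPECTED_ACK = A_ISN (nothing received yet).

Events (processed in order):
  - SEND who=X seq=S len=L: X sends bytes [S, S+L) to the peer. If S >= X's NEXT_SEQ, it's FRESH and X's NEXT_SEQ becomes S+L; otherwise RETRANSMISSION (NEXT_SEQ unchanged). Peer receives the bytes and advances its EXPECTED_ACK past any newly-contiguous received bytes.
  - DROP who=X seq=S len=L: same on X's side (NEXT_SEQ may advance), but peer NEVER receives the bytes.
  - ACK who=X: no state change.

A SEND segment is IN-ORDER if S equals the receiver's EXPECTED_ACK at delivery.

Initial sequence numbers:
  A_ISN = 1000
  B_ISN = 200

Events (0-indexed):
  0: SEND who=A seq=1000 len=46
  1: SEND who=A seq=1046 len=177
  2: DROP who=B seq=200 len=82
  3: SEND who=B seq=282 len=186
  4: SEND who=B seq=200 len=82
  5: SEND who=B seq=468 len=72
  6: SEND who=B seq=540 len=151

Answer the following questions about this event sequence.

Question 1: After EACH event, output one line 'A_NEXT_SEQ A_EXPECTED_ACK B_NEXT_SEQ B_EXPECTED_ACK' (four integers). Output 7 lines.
1046 200 200 1046
1223 200 200 1223
1223 200 282 1223
1223 200 468 1223
1223 468 468 1223
1223 540 540 1223
1223 691 691 1223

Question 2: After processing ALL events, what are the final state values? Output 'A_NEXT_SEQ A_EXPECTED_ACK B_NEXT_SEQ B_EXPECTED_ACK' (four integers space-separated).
Answer: 1223 691 691 1223

Derivation:
After event 0: A_seq=1046 A_ack=200 B_seq=200 B_ack=1046
After event 1: A_seq=1223 A_ack=200 B_seq=200 B_ack=1223
After event 2: A_seq=1223 A_ack=200 B_seq=282 B_ack=1223
After event 3: A_seq=1223 A_ack=200 B_seq=468 B_ack=1223
After event 4: A_seq=1223 A_ack=468 B_seq=468 B_ack=1223
After event 5: A_seq=1223 A_ack=540 B_seq=540 B_ack=1223
After event 6: A_seq=1223 A_ack=691 B_seq=691 B_ack=1223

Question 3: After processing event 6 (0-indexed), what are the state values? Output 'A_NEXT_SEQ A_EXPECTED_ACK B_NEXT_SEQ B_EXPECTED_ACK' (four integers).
After event 0: A_seq=1046 A_ack=200 B_seq=200 B_ack=1046
After event 1: A_seq=1223 A_ack=200 B_seq=200 B_ack=1223
After event 2: A_seq=1223 A_ack=200 B_seq=282 B_ack=1223
After event 3: A_seq=1223 A_ack=200 B_seq=468 B_ack=1223
After event 4: A_seq=1223 A_ack=468 B_seq=468 B_ack=1223
After event 5: A_seq=1223 A_ack=540 B_seq=540 B_ack=1223
After event 6: A_seq=1223 A_ack=691 B_seq=691 B_ack=1223

1223 691 691 1223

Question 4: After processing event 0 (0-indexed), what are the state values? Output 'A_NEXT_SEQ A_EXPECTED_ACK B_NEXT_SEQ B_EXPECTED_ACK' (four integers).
After event 0: A_seq=1046 A_ack=200 B_seq=200 B_ack=1046

1046 200 200 1046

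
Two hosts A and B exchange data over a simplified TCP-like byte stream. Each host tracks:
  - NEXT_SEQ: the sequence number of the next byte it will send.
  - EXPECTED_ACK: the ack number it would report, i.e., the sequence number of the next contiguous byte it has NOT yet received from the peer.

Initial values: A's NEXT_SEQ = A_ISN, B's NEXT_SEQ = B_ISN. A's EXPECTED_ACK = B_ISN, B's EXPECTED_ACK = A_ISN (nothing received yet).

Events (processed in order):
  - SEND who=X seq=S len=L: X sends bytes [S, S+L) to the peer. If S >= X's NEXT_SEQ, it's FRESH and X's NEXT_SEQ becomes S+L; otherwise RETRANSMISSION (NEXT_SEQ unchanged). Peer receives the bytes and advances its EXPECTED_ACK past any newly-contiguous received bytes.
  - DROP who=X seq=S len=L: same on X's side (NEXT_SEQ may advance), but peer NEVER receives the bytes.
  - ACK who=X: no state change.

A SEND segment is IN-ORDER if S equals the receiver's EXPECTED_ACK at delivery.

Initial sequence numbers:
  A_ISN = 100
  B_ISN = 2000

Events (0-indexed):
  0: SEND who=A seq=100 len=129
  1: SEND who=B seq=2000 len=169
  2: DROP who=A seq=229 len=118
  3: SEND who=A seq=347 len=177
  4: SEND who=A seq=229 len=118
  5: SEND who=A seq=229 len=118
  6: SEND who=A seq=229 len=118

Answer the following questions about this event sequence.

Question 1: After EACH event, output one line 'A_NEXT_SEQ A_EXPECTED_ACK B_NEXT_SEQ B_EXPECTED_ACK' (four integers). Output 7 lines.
229 2000 2000 229
229 2169 2169 229
347 2169 2169 229
524 2169 2169 229
524 2169 2169 524
524 2169 2169 524
524 2169 2169 524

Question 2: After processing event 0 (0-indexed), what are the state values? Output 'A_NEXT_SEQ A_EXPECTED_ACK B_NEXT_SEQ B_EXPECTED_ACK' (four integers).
After event 0: A_seq=229 A_ack=2000 B_seq=2000 B_ack=229

229 2000 2000 229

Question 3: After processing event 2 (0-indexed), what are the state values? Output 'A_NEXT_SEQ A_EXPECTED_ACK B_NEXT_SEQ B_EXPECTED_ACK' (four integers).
After event 0: A_seq=229 A_ack=2000 B_seq=2000 B_ack=229
After event 1: A_seq=229 A_ack=2169 B_seq=2169 B_ack=229
After event 2: A_seq=347 A_ack=2169 B_seq=2169 B_ack=229

347 2169 2169 229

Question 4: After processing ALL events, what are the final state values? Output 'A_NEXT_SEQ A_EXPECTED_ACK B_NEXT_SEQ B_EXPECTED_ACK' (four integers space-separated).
Answer: 524 2169 2169 524

Derivation:
After event 0: A_seq=229 A_ack=2000 B_seq=2000 B_ack=229
After event 1: A_seq=229 A_ack=2169 B_seq=2169 B_ack=229
After event 2: A_seq=347 A_ack=2169 B_seq=2169 B_ack=229
After event 3: A_seq=524 A_ack=2169 B_seq=2169 B_ack=229
After event 4: A_seq=524 A_ack=2169 B_seq=2169 B_ack=524
After event 5: A_seq=524 A_ack=2169 B_seq=2169 B_ack=524
After event 6: A_seq=524 A_ack=2169 B_seq=2169 B_ack=524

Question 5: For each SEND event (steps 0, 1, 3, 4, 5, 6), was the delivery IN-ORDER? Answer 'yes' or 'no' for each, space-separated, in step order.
Step 0: SEND seq=100 -> in-order
Step 1: SEND seq=2000 -> in-order
Step 3: SEND seq=347 -> out-of-order
Step 4: SEND seq=229 -> in-order
Step 5: SEND seq=229 -> out-of-order
Step 6: SEND seq=229 -> out-of-order

Answer: yes yes no yes no no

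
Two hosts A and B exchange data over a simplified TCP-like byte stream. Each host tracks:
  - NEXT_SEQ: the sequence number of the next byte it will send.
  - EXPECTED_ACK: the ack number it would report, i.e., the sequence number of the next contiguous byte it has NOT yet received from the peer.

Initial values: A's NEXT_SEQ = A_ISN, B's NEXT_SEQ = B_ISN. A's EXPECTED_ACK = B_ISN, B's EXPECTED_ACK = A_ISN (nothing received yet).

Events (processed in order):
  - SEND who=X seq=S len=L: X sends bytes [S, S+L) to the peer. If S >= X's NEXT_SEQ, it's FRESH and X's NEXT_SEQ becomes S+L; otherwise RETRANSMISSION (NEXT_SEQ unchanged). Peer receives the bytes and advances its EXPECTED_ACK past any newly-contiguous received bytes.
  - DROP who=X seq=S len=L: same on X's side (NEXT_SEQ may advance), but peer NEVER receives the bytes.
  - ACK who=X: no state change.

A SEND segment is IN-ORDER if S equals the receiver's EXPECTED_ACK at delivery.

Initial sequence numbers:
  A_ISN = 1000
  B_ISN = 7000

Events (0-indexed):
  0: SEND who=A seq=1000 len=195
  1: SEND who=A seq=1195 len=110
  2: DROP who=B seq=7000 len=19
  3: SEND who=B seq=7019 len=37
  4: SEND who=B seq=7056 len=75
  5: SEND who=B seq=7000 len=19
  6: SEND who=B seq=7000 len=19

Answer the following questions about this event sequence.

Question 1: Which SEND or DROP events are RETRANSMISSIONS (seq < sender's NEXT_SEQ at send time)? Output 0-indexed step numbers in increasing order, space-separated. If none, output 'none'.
Answer: 5 6

Derivation:
Step 0: SEND seq=1000 -> fresh
Step 1: SEND seq=1195 -> fresh
Step 2: DROP seq=7000 -> fresh
Step 3: SEND seq=7019 -> fresh
Step 4: SEND seq=7056 -> fresh
Step 5: SEND seq=7000 -> retransmit
Step 6: SEND seq=7000 -> retransmit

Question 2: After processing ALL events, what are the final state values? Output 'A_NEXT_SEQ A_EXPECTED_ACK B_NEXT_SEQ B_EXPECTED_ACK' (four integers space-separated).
Answer: 1305 7131 7131 1305

Derivation:
After event 0: A_seq=1195 A_ack=7000 B_seq=7000 B_ack=1195
After event 1: A_seq=1305 A_ack=7000 B_seq=7000 B_ack=1305
After event 2: A_seq=1305 A_ack=7000 B_seq=7019 B_ack=1305
After event 3: A_seq=1305 A_ack=7000 B_seq=7056 B_ack=1305
After event 4: A_seq=1305 A_ack=7000 B_seq=7131 B_ack=1305
After event 5: A_seq=1305 A_ack=7131 B_seq=7131 B_ack=1305
After event 6: A_seq=1305 A_ack=7131 B_seq=7131 B_ack=1305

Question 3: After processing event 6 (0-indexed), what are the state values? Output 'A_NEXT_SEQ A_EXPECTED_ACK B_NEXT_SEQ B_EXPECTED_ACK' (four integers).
After event 0: A_seq=1195 A_ack=7000 B_seq=7000 B_ack=1195
After event 1: A_seq=1305 A_ack=7000 B_seq=7000 B_ack=1305
After event 2: A_seq=1305 A_ack=7000 B_seq=7019 B_ack=1305
After event 3: A_seq=1305 A_ack=7000 B_seq=7056 B_ack=1305
After event 4: A_seq=1305 A_ack=7000 B_seq=7131 B_ack=1305
After event 5: A_seq=1305 A_ack=7131 B_seq=7131 B_ack=1305
After event 6: A_seq=1305 A_ack=7131 B_seq=7131 B_ack=1305

1305 7131 7131 1305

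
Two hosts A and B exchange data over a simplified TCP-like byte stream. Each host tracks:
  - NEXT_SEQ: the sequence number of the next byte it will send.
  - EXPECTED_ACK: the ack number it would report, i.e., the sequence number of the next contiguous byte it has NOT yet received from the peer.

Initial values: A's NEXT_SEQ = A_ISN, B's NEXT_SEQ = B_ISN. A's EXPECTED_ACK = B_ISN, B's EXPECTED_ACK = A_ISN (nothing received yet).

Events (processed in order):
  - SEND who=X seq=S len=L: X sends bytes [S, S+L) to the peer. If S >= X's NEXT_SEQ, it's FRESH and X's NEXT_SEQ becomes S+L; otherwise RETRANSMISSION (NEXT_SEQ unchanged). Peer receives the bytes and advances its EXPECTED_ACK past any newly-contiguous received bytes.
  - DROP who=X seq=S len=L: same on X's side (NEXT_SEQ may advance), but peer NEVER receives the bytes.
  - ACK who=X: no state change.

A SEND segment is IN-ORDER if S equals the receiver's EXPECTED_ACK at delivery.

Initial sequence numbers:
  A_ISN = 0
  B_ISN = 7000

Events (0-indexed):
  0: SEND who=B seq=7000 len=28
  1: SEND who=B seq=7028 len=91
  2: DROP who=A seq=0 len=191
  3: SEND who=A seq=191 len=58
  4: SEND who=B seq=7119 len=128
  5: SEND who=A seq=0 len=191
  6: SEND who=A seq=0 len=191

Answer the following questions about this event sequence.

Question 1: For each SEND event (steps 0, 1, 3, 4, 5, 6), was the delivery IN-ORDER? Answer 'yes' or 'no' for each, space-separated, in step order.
Answer: yes yes no yes yes no

Derivation:
Step 0: SEND seq=7000 -> in-order
Step 1: SEND seq=7028 -> in-order
Step 3: SEND seq=191 -> out-of-order
Step 4: SEND seq=7119 -> in-order
Step 5: SEND seq=0 -> in-order
Step 6: SEND seq=0 -> out-of-order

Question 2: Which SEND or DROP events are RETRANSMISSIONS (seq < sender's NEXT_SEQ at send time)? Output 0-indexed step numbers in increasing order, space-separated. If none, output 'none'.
Answer: 5 6

Derivation:
Step 0: SEND seq=7000 -> fresh
Step 1: SEND seq=7028 -> fresh
Step 2: DROP seq=0 -> fresh
Step 3: SEND seq=191 -> fresh
Step 4: SEND seq=7119 -> fresh
Step 5: SEND seq=0 -> retransmit
Step 6: SEND seq=0 -> retransmit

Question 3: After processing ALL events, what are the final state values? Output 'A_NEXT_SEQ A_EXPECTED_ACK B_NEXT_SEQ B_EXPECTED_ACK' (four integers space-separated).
Answer: 249 7247 7247 249

Derivation:
After event 0: A_seq=0 A_ack=7028 B_seq=7028 B_ack=0
After event 1: A_seq=0 A_ack=7119 B_seq=7119 B_ack=0
After event 2: A_seq=191 A_ack=7119 B_seq=7119 B_ack=0
After event 3: A_seq=249 A_ack=7119 B_seq=7119 B_ack=0
After event 4: A_seq=249 A_ack=7247 B_seq=7247 B_ack=0
After event 5: A_seq=249 A_ack=7247 B_seq=7247 B_ack=249
After event 6: A_seq=249 A_ack=7247 B_seq=7247 B_ack=249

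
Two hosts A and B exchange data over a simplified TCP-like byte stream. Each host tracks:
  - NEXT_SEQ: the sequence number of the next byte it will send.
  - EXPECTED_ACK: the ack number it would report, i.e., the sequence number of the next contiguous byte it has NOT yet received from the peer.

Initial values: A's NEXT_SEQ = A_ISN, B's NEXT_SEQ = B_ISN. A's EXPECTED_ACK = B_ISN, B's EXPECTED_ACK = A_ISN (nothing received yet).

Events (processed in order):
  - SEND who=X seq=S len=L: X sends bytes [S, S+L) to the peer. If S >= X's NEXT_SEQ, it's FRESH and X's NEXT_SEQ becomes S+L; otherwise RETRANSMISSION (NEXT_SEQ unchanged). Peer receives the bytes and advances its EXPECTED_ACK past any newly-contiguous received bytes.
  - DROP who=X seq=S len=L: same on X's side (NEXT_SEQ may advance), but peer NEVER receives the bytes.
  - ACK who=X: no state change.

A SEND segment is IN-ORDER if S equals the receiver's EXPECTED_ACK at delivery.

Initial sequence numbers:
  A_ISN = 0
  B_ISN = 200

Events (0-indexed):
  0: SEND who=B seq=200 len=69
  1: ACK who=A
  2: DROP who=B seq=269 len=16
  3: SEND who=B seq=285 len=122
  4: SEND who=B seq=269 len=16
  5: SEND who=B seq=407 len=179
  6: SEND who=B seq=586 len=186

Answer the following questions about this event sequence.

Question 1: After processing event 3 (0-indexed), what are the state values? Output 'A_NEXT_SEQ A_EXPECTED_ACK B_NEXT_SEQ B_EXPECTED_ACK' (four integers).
After event 0: A_seq=0 A_ack=269 B_seq=269 B_ack=0
After event 1: A_seq=0 A_ack=269 B_seq=269 B_ack=0
After event 2: A_seq=0 A_ack=269 B_seq=285 B_ack=0
After event 3: A_seq=0 A_ack=269 B_seq=407 B_ack=0

0 269 407 0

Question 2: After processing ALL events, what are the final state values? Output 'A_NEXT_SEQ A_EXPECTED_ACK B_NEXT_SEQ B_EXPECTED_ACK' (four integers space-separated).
After event 0: A_seq=0 A_ack=269 B_seq=269 B_ack=0
After event 1: A_seq=0 A_ack=269 B_seq=269 B_ack=0
After event 2: A_seq=0 A_ack=269 B_seq=285 B_ack=0
After event 3: A_seq=0 A_ack=269 B_seq=407 B_ack=0
After event 4: A_seq=0 A_ack=407 B_seq=407 B_ack=0
After event 5: A_seq=0 A_ack=586 B_seq=586 B_ack=0
After event 6: A_seq=0 A_ack=772 B_seq=772 B_ack=0

Answer: 0 772 772 0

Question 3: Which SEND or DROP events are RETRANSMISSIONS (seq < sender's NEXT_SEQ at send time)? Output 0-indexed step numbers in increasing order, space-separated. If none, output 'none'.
Step 0: SEND seq=200 -> fresh
Step 2: DROP seq=269 -> fresh
Step 3: SEND seq=285 -> fresh
Step 4: SEND seq=269 -> retransmit
Step 5: SEND seq=407 -> fresh
Step 6: SEND seq=586 -> fresh

Answer: 4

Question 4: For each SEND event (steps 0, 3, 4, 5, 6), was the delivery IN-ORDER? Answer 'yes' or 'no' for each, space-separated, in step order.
Answer: yes no yes yes yes

Derivation:
Step 0: SEND seq=200 -> in-order
Step 3: SEND seq=285 -> out-of-order
Step 4: SEND seq=269 -> in-order
Step 5: SEND seq=407 -> in-order
Step 6: SEND seq=586 -> in-order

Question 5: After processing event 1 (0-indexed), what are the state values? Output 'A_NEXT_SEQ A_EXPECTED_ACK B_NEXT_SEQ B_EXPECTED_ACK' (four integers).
After event 0: A_seq=0 A_ack=269 B_seq=269 B_ack=0
After event 1: A_seq=0 A_ack=269 B_seq=269 B_ack=0

0 269 269 0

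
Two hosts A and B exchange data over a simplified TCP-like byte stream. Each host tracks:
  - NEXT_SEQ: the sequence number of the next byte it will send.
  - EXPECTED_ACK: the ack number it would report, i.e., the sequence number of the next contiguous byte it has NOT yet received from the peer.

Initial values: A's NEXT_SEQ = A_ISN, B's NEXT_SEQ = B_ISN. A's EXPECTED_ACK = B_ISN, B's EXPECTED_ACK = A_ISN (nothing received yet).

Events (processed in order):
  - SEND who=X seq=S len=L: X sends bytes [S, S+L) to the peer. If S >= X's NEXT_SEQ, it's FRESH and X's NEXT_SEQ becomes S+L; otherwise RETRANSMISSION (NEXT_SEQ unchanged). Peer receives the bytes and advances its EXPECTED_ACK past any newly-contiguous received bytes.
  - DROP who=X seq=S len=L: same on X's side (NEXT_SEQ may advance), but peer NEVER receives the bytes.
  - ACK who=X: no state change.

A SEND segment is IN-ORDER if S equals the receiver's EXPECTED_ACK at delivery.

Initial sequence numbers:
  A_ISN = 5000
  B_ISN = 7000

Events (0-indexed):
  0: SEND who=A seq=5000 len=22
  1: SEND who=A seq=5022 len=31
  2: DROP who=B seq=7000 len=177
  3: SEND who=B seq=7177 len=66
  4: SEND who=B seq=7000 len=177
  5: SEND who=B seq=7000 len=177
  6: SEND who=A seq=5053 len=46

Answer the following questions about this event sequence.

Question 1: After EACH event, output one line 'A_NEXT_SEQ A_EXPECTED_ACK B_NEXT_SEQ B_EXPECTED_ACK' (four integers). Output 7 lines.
5022 7000 7000 5022
5053 7000 7000 5053
5053 7000 7177 5053
5053 7000 7243 5053
5053 7243 7243 5053
5053 7243 7243 5053
5099 7243 7243 5099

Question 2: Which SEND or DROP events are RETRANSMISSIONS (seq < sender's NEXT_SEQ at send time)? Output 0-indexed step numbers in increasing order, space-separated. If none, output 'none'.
Answer: 4 5

Derivation:
Step 0: SEND seq=5000 -> fresh
Step 1: SEND seq=5022 -> fresh
Step 2: DROP seq=7000 -> fresh
Step 3: SEND seq=7177 -> fresh
Step 4: SEND seq=7000 -> retransmit
Step 5: SEND seq=7000 -> retransmit
Step 6: SEND seq=5053 -> fresh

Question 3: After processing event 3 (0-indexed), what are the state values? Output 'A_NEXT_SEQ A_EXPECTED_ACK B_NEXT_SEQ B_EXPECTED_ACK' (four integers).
After event 0: A_seq=5022 A_ack=7000 B_seq=7000 B_ack=5022
After event 1: A_seq=5053 A_ack=7000 B_seq=7000 B_ack=5053
After event 2: A_seq=5053 A_ack=7000 B_seq=7177 B_ack=5053
After event 3: A_seq=5053 A_ack=7000 B_seq=7243 B_ack=5053

5053 7000 7243 5053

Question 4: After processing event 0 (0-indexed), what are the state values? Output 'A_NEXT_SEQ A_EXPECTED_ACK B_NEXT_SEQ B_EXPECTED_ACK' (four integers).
After event 0: A_seq=5022 A_ack=7000 B_seq=7000 B_ack=5022

5022 7000 7000 5022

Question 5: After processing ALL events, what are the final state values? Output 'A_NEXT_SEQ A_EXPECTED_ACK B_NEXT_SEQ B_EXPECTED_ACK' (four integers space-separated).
After event 0: A_seq=5022 A_ack=7000 B_seq=7000 B_ack=5022
After event 1: A_seq=5053 A_ack=7000 B_seq=7000 B_ack=5053
After event 2: A_seq=5053 A_ack=7000 B_seq=7177 B_ack=5053
After event 3: A_seq=5053 A_ack=7000 B_seq=7243 B_ack=5053
After event 4: A_seq=5053 A_ack=7243 B_seq=7243 B_ack=5053
After event 5: A_seq=5053 A_ack=7243 B_seq=7243 B_ack=5053
After event 6: A_seq=5099 A_ack=7243 B_seq=7243 B_ack=5099

Answer: 5099 7243 7243 5099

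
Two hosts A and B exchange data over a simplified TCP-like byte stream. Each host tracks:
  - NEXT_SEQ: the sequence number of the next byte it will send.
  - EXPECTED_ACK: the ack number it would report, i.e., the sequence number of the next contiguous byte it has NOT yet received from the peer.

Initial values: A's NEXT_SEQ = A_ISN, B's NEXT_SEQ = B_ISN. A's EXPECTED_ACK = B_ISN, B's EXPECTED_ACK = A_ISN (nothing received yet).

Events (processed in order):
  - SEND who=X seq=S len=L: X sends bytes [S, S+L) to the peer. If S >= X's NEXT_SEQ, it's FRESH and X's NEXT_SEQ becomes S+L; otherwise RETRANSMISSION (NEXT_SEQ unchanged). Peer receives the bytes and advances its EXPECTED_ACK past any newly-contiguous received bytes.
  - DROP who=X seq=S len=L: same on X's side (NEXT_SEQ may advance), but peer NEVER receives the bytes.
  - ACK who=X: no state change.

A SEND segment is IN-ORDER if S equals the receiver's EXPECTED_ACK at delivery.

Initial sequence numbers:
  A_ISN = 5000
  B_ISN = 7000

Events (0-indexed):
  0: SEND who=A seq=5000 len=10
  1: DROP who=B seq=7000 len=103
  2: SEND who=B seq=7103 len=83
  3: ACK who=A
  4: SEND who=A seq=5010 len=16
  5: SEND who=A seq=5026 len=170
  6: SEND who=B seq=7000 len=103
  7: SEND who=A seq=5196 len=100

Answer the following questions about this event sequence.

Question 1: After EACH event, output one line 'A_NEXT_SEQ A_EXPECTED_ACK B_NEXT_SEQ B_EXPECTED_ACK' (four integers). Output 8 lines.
5010 7000 7000 5010
5010 7000 7103 5010
5010 7000 7186 5010
5010 7000 7186 5010
5026 7000 7186 5026
5196 7000 7186 5196
5196 7186 7186 5196
5296 7186 7186 5296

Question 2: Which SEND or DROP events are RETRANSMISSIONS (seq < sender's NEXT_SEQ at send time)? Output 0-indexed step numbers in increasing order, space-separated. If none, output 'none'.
Step 0: SEND seq=5000 -> fresh
Step 1: DROP seq=7000 -> fresh
Step 2: SEND seq=7103 -> fresh
Step 4: SEND seq=5010 -> fresh
Step 5: SEND seq=5026 -> fresh
Step 6: SEND seq=7000 -> retransmit
Step 7: SEND seq=5196 -> fresh

Answer: 6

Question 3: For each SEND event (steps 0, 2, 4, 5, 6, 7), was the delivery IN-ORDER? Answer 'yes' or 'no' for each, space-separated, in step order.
Step 0: SEND seq=5000 -> in-order
Step 2: SEND seq=7103 -> out-of-order
Step 4: SEND seq=5010 -> in-order
Step 5: SEND seq=5026 -> in-order
Step 6: SEND seq=7000 -> in-order
Step 7: SEND seq=5196 -> in-order

Answer: yes no yes yes yes yes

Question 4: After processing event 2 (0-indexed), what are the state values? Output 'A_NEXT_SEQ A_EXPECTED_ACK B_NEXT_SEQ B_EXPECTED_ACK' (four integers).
After event 0: A_seq=5010 A_ack=7000 B_seq=7000 B_ack=5010
After event 1: A_seq=5010 A_ack=7000 B_seq=7103 B_ack=5010
After event 2: A_seq=5010 A_ack=7000 B_seq=7186 B_ack=5010

5010 7000 7186 5010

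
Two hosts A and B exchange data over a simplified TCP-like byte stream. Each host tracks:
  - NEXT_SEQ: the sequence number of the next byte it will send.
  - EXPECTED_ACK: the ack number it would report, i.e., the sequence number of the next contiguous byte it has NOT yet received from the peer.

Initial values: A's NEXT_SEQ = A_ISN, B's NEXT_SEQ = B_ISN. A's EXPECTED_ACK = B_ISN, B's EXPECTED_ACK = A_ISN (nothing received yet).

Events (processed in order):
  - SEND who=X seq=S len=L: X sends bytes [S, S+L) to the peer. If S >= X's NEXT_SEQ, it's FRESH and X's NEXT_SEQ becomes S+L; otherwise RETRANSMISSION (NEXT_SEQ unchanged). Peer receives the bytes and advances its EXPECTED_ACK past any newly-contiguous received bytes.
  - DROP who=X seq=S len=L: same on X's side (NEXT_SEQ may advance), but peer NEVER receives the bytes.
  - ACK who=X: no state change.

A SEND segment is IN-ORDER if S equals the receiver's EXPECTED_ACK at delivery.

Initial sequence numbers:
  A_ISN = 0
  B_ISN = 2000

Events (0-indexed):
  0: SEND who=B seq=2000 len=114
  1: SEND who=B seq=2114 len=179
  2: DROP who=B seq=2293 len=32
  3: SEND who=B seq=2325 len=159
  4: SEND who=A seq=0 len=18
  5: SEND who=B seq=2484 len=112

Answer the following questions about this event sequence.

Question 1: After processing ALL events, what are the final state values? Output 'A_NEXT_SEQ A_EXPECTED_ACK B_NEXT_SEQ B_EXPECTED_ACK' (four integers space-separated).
After event 0: A_seq=0 A_ack=2114 B_seq=2114 B_ack=0
After event 1: A_seq=0 A_ack=2293 B_seq=2293 B_ack=0
After event 2: A_seq=0 A_ack=2293 B_seq=2325 B_ack=0
After event 3: A_seq=0 A_ack=2293 B_seq=2484 B_ack=0
After event 4: A_seq=18 A_ack=2293 B_seq=2484 B_ack=18
After event 5: A_seq=18 A_ack=2293 B_seq=2596 B_ack=18

Answer: 18 2293 2596 18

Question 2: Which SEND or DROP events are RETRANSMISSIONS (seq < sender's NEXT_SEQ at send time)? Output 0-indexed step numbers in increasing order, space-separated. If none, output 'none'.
Step 0: SEND seq=2000 -> fresh
Step 1: SEND seq=2114 -> fresh
Step 2: DROP seq=2293 -> fresh
Step 3: SEND seq=2325 -> fresh
Step 4: SEND seq=0 -> fresh
Step 5: SEND seq=2484 -> fresh

Answer: none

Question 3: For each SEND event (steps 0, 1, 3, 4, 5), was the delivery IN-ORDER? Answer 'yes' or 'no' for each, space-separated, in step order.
Answer: yes yes no yes no

Derivation:
Step 0: SEND seq=2000 -> in-order
Step 1: SEND seq=2114 -> in-order
Step 3: SEND seq=2325 -> out-of-order
Step 4: SEND seq=0 -> in-order
Step 5: SEND seq=2484 -> out-of-order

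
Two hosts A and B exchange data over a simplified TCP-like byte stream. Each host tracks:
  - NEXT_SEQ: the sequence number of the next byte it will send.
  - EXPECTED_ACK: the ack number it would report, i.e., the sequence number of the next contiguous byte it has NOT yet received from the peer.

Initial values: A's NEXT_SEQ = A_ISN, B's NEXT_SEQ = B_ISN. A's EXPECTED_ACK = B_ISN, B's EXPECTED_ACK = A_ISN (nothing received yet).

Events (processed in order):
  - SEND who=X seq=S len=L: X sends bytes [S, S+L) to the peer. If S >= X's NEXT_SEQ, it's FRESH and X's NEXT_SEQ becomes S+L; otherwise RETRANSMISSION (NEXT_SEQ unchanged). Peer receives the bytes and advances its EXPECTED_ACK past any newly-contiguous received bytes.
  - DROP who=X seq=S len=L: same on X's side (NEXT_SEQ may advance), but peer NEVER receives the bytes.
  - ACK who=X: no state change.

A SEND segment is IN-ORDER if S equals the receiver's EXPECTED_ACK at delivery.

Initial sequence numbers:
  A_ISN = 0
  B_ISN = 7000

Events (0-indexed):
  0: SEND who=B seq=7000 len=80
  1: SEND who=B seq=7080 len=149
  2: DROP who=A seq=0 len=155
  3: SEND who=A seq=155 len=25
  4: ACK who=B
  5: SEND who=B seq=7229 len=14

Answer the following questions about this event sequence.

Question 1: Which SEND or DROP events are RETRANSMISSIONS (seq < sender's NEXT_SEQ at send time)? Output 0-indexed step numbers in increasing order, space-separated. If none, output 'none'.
Step 0: SEND seq=7000 -> fresh
Step 1: SEND seq=7080 -> fresh
Step 2: DROP seq=0 -> fresh
Step 3: SEND seq=155 -> fresh
Step 5: SEND seq=7229 -> fresh

Answer: none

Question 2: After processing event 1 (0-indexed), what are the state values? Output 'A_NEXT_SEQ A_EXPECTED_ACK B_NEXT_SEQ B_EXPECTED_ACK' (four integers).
After event 0: A_seq=0 A_ack=7080 B_seq=7080 B_ack=0
After event 1: A_seq=0 A_ack=7229 B_seq=7229 B_ack=0

0 7229 7229 0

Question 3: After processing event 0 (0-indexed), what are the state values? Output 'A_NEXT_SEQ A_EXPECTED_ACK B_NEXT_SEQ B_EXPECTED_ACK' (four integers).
After event 0: A_seq=0 A_ack=7080 B_seq=7080 B_ack=0

0 7080 7080 0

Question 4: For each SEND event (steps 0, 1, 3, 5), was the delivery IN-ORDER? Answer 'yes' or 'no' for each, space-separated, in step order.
Answer: yes yes no yes

Derivation:
Step 0: SEND seq=7000 -> in-order
Step 1: SEND seq=7080 -> in-order
Step 3: SEND seq=155 -> out-of-order
Step 5: SEND seq=7229 -> in-order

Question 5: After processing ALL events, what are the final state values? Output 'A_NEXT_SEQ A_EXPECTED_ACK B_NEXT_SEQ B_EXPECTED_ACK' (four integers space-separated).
Answer: 180 7243 7243 0

Derivation:
After event 0: A_seq=0 A_ack=7080 B_seq=7080 B_ack=0
After event 1: A_seq=0 A_ack=7229 B_seq=7229 B_ack=0
After event 2: A_seq=155 A_ack=7229 B_seq=7229 B_ack=0
After event 3: A_seq=180 A_ack=7229 B_seq=7229 B_ack=0
After event 4: A_seq=180 A_ack=7229 B_seq=7229 B_ack=0
After event 5: A_seq=180 A_ack=7243 B_seq=7243 B_ack=0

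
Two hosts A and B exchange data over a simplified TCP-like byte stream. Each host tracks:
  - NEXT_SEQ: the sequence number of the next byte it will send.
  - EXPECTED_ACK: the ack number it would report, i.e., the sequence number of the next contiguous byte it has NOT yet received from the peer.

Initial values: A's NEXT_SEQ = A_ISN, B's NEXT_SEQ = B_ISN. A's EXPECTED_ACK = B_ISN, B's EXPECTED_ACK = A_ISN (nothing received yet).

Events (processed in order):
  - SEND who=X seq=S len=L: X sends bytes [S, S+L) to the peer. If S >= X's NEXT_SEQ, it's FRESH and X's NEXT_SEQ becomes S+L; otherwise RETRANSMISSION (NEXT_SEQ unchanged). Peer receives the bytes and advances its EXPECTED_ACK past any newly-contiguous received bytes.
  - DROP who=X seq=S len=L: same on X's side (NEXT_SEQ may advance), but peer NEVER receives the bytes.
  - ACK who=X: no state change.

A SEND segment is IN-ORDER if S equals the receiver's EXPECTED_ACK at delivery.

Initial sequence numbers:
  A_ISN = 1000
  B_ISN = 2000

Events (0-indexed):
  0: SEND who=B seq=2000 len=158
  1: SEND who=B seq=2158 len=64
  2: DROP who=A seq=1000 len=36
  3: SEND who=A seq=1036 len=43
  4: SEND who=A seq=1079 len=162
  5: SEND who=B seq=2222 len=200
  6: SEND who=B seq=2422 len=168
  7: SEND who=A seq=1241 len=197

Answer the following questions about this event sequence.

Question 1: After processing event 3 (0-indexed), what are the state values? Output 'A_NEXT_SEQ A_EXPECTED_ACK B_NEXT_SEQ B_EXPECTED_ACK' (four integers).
After event 0: A_seq=1000 A_ack=2158 B_seq=2158 B_ack=1000
After event 1: A_seq=1000 A_ack=2222 B_seq=2222 B_ack=1000
After event 2: A_seq=1036 A_ack=2222 B_seq=2222 B_ack=1000
After event 3: A_seq=1079 A_ack=2222 B_seq=2222 B_ack=1000

1079 2222 2222 1000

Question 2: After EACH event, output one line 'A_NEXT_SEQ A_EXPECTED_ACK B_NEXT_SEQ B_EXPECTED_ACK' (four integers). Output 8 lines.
1000 2158 2158 1000
1000 2222 2222 1000
1036 2222 2222 1000
1079 2222 2222 1000
1241 2222 2222 1000
1241 2422 2422 1000
1241 2590 2590 1000
1438 2590 2590 1000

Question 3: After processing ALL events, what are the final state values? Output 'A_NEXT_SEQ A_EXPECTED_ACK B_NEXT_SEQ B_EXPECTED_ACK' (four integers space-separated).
Answer: 1438 2590 2590 1000

Derivation:
After event 0: A_seq=1000 A_ack=2158 B_seq=2158 B_ack=1000
After event 1: A_seq=1000 A_ack=2222 B_seq=2222 B_ack=1000
After event 2: A_seq=1036 A_ack=2222 B_seq=2222 B_ack=1000
After event 3: A_seq=1079 A_ack=2222 B_seq=2222 B_ack=1000
After event 4: A_seq=1241 A_ack=2222 B_seq=2222 B_ack=1000
After event 5: A_seq=1241 A_ack=2422 B_seq=2422 B_ack=1000
After event 6: A_seq=1241 A_ack=2590 B_seq=2590 B_ack=1000
After event 7: A_seq=1438 A_ack=2590 B_seq=2590 B_ack=1000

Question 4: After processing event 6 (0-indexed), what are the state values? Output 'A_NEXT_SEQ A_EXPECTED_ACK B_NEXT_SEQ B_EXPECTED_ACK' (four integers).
After event 0: A_seq=1000 A_ack=2158 B_seq=2158 B_ack=1000
After event 1: A_seq=1000 A_ack=2222 B_seq=2222 B_ack=1000
After event 2: A_seq=1036 A_ack=2222 B_seq=2222 B_ack=1000
After event 3: A_seq=1079 A_ack=2222 B_seq=2222 B_ack=1000
After event 4: A_seq=1241 A_ack=2222 B_seq=2222 B_ack=1000
After event 5: A_seq=1241 A_ack=2422 B_seq=2422 B_ack=1000
After event 6: A_seq=1241 A_ack=2590 B_seq=2590 B_ack=1000

1241 2590 2590 1000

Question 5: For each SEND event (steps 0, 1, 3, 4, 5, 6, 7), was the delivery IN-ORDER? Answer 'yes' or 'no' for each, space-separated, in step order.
Step 0: SEND seq=2000 -> in-order
Step 1: SEND seq=2158 -> in-order
Step 3: SEND seq=1036 -> out-of-order
Step 4: SEND seq=1079 -> out-of-order
Step 5: SEND seq=2222 -> in-order
Step 6: SEND seq=2422 -> in-order
Step 7: SEND seq=1241 -> out-of-order

Answer: yes yes no no yes yes no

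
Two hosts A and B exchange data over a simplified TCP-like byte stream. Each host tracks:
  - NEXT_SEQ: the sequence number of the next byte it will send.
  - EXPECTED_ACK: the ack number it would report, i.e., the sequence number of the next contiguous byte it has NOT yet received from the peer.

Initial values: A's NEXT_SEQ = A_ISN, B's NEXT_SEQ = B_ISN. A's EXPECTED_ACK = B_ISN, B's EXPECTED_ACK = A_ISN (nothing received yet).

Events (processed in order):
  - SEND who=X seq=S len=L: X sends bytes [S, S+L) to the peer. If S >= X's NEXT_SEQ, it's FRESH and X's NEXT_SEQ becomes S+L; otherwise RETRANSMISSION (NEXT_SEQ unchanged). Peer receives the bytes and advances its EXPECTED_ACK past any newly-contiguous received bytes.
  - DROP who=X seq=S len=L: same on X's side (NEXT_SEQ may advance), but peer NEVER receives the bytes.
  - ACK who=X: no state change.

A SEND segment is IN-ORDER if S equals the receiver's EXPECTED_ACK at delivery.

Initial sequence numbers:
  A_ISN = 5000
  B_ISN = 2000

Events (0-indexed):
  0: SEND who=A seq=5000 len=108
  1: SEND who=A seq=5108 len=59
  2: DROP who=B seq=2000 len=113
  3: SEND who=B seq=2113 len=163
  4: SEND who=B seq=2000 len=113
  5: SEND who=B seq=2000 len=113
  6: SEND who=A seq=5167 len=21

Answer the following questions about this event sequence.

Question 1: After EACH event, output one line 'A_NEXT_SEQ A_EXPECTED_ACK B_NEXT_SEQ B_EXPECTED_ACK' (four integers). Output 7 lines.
5108 2000 2000 5108
5167 2000 2000 5167
5167 2000 2113 5167
5167 2000 2276 5167
5167 2276 2276 5167
5167 2276 2276 5167
5188 2276 2276 5188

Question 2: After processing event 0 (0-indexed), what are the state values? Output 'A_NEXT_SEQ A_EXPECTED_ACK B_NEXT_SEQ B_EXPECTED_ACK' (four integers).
After event 0: A_seq=5108 A_ack=2000 B_seq=2000 B_ack=5108

5108 2000 2000 5108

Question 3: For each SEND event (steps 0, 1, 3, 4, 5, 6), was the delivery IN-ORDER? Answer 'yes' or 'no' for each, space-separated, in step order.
Step 0: SEND seq=5000 -> in-order
Step 1: SEND seq=5108 -> in-order
Step 3: SEND seq=2113 -> out-of-order
Step 4: SEND seq=2000 -> in-order
Step 5: SEND seq=2000 -> out-of-order
Step 6: SEND seq=5167 -> in-order

Answer: yes yes no yes no yes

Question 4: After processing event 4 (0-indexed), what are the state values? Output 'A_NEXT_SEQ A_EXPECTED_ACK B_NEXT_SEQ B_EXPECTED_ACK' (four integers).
After event 0: A_seq=5108 A_ack=2000 B_seq=2000 B_ack=5108
After event 1: A_seq=5167 A_ack=2000 B_seq=2000 B_ack=5167
After event 2: A_seq=5167 A_ack=2000 B_seq=2113 B_ack=5167
After event 3: A_seq=5167 A_ack=2000 B_seq=2276 B_ack=5167
After event 4: A_seq=5167 A_ack=2276 B_seq=2276 B_ack=5167

5167 2276 2276 5167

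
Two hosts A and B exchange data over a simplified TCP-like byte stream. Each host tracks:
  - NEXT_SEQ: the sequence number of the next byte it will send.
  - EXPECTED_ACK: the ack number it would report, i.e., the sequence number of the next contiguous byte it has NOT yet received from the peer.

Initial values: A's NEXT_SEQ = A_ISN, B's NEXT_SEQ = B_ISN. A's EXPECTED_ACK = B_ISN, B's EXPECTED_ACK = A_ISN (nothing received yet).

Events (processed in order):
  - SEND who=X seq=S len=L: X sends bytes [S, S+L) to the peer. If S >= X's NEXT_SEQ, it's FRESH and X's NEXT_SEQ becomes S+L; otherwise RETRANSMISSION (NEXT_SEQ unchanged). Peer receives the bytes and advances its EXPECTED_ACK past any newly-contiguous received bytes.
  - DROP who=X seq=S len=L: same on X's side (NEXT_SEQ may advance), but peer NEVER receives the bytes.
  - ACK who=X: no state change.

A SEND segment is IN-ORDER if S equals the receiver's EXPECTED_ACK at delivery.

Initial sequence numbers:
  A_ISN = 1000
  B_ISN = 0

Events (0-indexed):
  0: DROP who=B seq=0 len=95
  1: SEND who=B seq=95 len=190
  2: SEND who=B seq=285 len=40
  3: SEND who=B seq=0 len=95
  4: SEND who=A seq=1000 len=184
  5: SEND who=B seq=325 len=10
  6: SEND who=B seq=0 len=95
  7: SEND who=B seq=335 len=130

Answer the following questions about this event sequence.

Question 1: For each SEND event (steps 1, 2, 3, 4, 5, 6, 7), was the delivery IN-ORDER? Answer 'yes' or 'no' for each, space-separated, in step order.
Answer: no no yes yes yes no yes

Derivation:
Step 1: SEND seq=95 -> out-of-order
Step 2: SEND seq=285 -> out-of-order
Step 3: SEND seq=0 -> in-order
Step 4: SEND seq=1000 -> in-order
Step 5: SEND seq=325 -> in-order
Step 6: SEND seq=0 -> out-of-order
Step 7: SEND seq=335 -> in-order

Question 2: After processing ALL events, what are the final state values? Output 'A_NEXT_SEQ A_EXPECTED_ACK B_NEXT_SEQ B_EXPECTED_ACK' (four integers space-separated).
After event 0: A_seq=1000 A_ack=0 B_seq=95 B_ack=1000
After event 1: A_seq=1000 A_ack=0 B_seq=285 B_ack=1000
After event 2: A_seq=1000 A_ack=0 B_seq=325 B_ack=1000
After event 3: A_seq=1000 A_ack=325 B_seq=325 B_ack=1000
After event 4: A_seq=1184 A_ack=325 B_seq=325 B_ack=1184
After event 5: A_seq=1184 A_ack=335 B_seq=335 B_ack=1184
After event 6: A_seq=1184 A_ack=335 B_seq=335 B_ack=1184
After event 7: A_seq=1184 A_ack=465 B_seq=465 B_ack=1184

Answer: 1184 465 465 1184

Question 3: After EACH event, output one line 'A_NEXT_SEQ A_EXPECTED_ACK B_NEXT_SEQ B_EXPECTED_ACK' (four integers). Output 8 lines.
1000 0 95 1000
1000 0 285 1000
1000 0 325 1000
1000 325 325 1000
1184 325 325 1184
1184 335 335 1184
1184 335 335 1184
1184 465 465 1184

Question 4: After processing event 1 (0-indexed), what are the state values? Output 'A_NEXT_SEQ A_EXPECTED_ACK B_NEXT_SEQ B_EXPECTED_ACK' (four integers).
After event 0: A_seq=1000 A_ack=0 B_seq=95 B_ack=1000
After event 1: A_seq=1000 A_ack=0 B_seq=285 B_ack=1000

1000 0 285 1000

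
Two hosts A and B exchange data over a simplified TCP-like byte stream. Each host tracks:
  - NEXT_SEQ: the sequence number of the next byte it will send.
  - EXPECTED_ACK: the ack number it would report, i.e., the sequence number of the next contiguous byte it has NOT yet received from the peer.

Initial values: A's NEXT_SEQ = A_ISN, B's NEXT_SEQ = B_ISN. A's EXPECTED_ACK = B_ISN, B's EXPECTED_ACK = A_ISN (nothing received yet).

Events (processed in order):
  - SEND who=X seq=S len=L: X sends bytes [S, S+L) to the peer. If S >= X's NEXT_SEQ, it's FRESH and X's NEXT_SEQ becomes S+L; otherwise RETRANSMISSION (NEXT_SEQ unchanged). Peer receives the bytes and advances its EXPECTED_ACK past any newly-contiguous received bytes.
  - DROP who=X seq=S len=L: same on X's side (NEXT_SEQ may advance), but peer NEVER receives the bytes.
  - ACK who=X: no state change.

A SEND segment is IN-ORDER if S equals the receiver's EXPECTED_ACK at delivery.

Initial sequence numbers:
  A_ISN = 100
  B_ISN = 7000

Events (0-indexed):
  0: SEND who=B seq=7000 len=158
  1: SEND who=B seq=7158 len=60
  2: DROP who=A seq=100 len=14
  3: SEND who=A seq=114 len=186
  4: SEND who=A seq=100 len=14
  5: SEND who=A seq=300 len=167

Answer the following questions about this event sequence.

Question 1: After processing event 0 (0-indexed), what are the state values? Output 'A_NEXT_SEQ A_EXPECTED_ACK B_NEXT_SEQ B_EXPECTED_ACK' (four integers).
After event 0: A_seq=100 A_ack=7158 B_seq=7158 B_ack=100

100 7158 7158 100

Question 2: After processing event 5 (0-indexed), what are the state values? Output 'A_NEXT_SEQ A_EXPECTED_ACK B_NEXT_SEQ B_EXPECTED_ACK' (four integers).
After event 0: A_seq=100 A_ack=7158 B_seq=7158 B_ack=100
After event 1: A_seq=100 A_ack=7218 B_seq=7218 B_ack=100
After event 2: A_seq=114 A_ack=7218 B_seq=7218 B_ack=100
After event 3: A_seq=300 A_ack=7218 B_seq=7218 B_ack=100
After event 4: A_seq=300 A_ack=7218 B_seq=7218 B_ack=300
After event 5: A_seq=467 A_ack=7218 B_seq=7218 B_ack=467

467 7218 7218 467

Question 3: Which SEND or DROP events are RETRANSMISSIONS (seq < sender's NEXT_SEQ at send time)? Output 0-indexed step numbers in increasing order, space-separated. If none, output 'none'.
Answer: 4

Derivation:
Step 0: SEND seq=7000 -> fresh
Step 1: SEND seq=7158 -> fresh
Step 2: DROP seq=100 -> fresh
Step 3: SEND seq=114 -> fresh
Step 4: SEND seq=100 -> retransmit
Step 5: SEND seq=300 -> fresh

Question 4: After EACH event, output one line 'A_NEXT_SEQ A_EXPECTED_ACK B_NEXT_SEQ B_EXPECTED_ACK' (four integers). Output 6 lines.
100 7158 7158 100
100 7218 7218 100
114 7218 7218 100
300 7218 7218 100
300 7218 7218 300
467 7218 7218 467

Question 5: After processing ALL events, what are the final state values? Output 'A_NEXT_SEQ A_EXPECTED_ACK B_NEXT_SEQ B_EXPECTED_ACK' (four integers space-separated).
After event 0: A_seq=100 A_ack=7158 B_seq=7158 B_ack=100
After event 1: A_seq=100 A_ack=7218 B_seq=7218 B_ack=100
After event 2: A_seq=114 A_ack=7218 B_seq=7218 B_ack=100
After event 3: A_seq=300 A_ack=7218 B_seq=7218 B_ack=100
After event 4: A_seq=300 A_ack=7218 B_seq=7218 B_ack=300
After event 5: A_seq=467 A_ack=7218 B_seq=7218 B_ack=467

Answer: 467 7218 7218 467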